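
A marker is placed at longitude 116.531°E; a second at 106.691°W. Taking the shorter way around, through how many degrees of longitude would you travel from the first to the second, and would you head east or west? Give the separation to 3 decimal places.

Raw difference: -106.691 − 116.531 = -223.222°.
Normalise into (−180°, 180°]: -223.222° + 360° = 136.778°.
Positive ⇒ the second point lies to the east; separation 136.778°.

136.778° east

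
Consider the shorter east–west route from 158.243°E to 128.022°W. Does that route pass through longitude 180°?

Yes

Naïve |-128.022 − 158.243| = 286.265° > 180°, so the shorter arc goes the other way round — across 180°.
Signed shortest Δλ = ((-128.022 − 158.243 + 180) mod 360) − 180 = 73.735°.
Going east by 73.735° from +158.243° passes through 180° before reaching -128.022°.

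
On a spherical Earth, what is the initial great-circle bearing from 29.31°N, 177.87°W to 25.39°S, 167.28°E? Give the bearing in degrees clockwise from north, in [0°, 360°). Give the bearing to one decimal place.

196.1°

Δλ = 167.28 − -177.87 = 345.15°; wrapped into (−180°, 180°]: -14.85°.
θ = atan2( sin Δλ · cos φ₂ , cos φ₁ · sin φ₂ − sin φ₁ · cos φ₂ · cos Δλ )
  = atan2(-0.23153, -0.80137) = -163.885° → normalised to [0°, 360°): 196.115°.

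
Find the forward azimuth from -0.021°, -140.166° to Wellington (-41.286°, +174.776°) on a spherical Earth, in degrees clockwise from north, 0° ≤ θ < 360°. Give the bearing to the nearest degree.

Δλ = 174.776 − -140.166 = 314.942°; wrapped into (−180°, 180°]: -45.058°.
θ = atan2( sin Δλ · cos φ₂ , cos φ₁ · sin φ₂ − sin φ₁ · cos φ₂ · cos Δλ )
  = atan2(-0.53188, -0.65962) = -141.120° → normalised to [0°, 360°): 218.880°.

219°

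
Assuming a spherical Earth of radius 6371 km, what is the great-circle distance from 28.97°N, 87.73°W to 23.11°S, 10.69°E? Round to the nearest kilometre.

Δλ = 10.69 − -87.73 = 98.42°.
Δφ = -23.11 − 28.97 = -52.08°.
a = sin²(Δφ/2) + cos φ₁ · cos φ₂ · sin²(Δλ/2) = 0.653966.
c = 2·atan2(√a, √(1−a)) = 1.88382 rad → d = 6371·c ≈ 12001.79 km.

12002 km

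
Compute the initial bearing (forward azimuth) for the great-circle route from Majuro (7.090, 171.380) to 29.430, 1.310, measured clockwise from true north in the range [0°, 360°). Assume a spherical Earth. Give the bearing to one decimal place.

Δλ = 1.310 − 171.380 = -170.070°.
θ = atan2( sin Δλ · cos φ₂ , cos φ₁ · sin φ₂ − sin φ₁ · cos φ₂ · cos Δλ )
  = atan2(-0.15019, 0.59349) = -14.201° → normalised to [0°, 360°): 345.799°.

345.8°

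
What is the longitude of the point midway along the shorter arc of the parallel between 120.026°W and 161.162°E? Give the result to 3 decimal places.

159.432°W

Signed shortest Δλ from -120.026° to +161.162° is -78.812°.
Midpoint longitude = -120.026° + (-78.812°)/2 = -120.026° − 39.406° = -159.432°.
(The naïve average (-120.026 + +161.162)/2 = 20.568° is on the wrong side of the globe.)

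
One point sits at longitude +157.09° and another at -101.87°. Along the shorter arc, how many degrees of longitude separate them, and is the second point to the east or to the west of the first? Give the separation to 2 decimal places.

Raw difference: -101.87 − 157.09 = -258.96°.
Normalise into (−180°, 180°]: -258.96° + 360° = 101.04°.
Positive ⇒ the second point lies to the east; separation 101.04°.

101.04° east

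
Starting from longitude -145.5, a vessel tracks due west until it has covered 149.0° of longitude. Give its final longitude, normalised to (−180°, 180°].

+65.5°

Start at -145.5°; shift −149.0° → -294.5°.
-294.5° lies outside (−180°, 180°]; add 360° → +65.5°.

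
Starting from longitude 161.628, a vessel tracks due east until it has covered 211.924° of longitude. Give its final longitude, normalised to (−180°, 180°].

+13.552°

Start at +161.628°; shift +211.924° → +373.552°.
+373.552° lies outside (−180°, 180°]; subtract 360° → +13.552°.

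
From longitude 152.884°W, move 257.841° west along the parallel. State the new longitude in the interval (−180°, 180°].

50.725°W

Start at -152.884°; shift −257.841° → -410.725°.
-410.725° lies outside (−180°, 180°]; add 360° → -50.725°.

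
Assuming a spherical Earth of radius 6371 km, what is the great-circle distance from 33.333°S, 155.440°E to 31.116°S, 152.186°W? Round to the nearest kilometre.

Δλ = -152.186 − 155.440 = -307.626°; wrapped into (−180°, 180°]: 52.374°.
Δφ = -31.116 − -33.333 = 2.217°.
a = sin²(Δφ/2) + cos φ₁ · cos φ₂ · sin²(Δλ/2) = 0.139674.
c = 2·atan2(√a, √(1−a)) = 0.76605 rad → d = 6371·c ≈ 4880.53 km.

4881 km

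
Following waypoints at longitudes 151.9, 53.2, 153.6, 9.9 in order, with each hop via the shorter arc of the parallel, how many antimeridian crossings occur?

Leg 1: +151.9° → +53.2°, shortest Δλ = -98.7° (west) — does not cross 180°.
Leg 2: +53.2° → +153.6°, shortest Δλ = 100.4° (east) — does not cross 180°.
Leg 3: +153.6° → +9.9°, shortest Δλ = -143.7° (west) — does not cross 180°.
Total crossings: 0.

0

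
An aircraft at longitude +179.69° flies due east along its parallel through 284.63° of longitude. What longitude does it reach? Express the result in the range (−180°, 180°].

Start at +179.69°; shift +284.63° → +464.32°.
+464.32° lies outside (−180°, 180°]; subtract 360° → +104.32°.

+104.32°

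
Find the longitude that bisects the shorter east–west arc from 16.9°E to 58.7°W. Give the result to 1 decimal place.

20.9°W

Signed shortest Δλ from +16.9° to -58.7° is -75.6°.
Midpoint longitude = +16.9° + (-75.6°)/2 = +16.9° − 37.8° = -20.9°.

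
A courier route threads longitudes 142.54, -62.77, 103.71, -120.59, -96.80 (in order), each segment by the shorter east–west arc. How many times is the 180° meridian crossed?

2

Leg 1: +142.54° → -62.77°, shortest Δλ = 154.69° (east) — crosses 180°.
Leg 2: -62.77° → +103.71°, shortest Δλ = 166.48° (east) — does not cross 180°.
Leg 3: +103.71° → -120.59°, shortest Δλ = 135.7° (east) — crosses 180°.
Leg 4: -120.59° → -96.80°, shortest Δλ = 23.79° (east) — does not cross 180°.
Total crossings: 2.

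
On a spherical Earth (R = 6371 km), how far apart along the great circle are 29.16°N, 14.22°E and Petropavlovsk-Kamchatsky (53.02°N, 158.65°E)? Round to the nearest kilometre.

10250 km

Δλ = 158.65 − 14.22 = 144.43°.
Δφ = 53.02 − 29.16 = 23.86°.
a = sin²(Δφ/2) + cos φ₁ · cos φ₂ · sin²(Δλ/2) = 0.519022.
c = 2·atan2(√a, √(1−a)) = 1.60885 rad → d = 6371·c ≈ 10249.98 km.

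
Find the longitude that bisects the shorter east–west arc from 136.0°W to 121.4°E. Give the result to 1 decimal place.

Signed shortest Δλ from -136.0° to +121.4° is -102.6°.
Midpoint longitude = -136.0° + (-102.6°)/2 = -136.0° − 51.3° = -187.3°.
Normalise into (−180°, 180°]: +172.7°.
(The naïve average (-136.0 + +121.4)/2 = -7.3° is on the wrong side of the globe.)

172.7°E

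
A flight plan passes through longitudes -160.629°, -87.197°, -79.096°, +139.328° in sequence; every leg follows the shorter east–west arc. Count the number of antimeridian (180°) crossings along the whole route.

1

Leg 1: -160.629° → -87.197°, shortest Δλ = 73.432° (east) — does not cross 180°.
Leg 2: -87.197° → -79.096°, shortest Δλ = 8.101° (east) — does not cross 180°.
Leg 3: -79.096° → +139.328°, shortest Δλ = -141.576° (west) — crosses 180°.
Total crossings: 1.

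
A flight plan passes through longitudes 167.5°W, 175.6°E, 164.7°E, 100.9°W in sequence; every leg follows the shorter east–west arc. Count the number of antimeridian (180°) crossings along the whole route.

2

Leg 1: -167.5° → +175.6°, shortest Δλ = -16.9° (west) — crosses 180°.
Leg 2: +175.6° → +164.7°, shortest Δλ = -10.9° (west) — does not cross 180°.
Leg 3: +164.7° → -100.9°, shortest Δλ = 94.4° (east) — crosses 180°.
Total crossings: 2.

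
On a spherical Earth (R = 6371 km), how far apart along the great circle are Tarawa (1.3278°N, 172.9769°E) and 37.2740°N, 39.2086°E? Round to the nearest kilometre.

Δλ = 39.2086 − 172.9769 = -133.7683°.
Δφ = 37.2740 − 1.3278 = 35.9462°.
a = sin²(Δφ/2) + cos φ₁ · cos φ₂ · sin²(Δλ/2) = 0.768136.
c = 2·atan2(√a, √(1−a)) = 2.13681 rad → d = 6371·c ≈ 13613.62 km.

13614 km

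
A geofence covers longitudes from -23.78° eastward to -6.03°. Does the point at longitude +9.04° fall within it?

No

Band width going east from -23.78° to -6.03°: ((-6.03 − -23.78) mod 360) = 17.75°.
Offset of +9.04° east of the west edge: ((9.04 − -23.78) mod 360) = 32.82°.
32.82° > 17.75° ⇒ outside.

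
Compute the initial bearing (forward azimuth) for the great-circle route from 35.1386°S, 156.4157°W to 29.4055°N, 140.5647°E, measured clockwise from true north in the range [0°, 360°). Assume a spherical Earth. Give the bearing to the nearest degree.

309°

Δλ = 140.5647 − -156.4157 = 296.9804°; wrapped into (−180°, 180°]: -63.0196°.
θ = atan2( sin Δλ · cos φ₂ , cos φ₁ · sin φ₂ − sin φ₁ · cos φ₂ · cos Δλ )
  = atan2(-0.77635, 0.62899) = -50.986° → normalised to [0°, 360°): 309.014°.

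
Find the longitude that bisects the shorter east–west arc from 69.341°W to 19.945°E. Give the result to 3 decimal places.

24.698°W

Signed shortest Δλ from -69.341° to +19.945° is +89.286°.
Midpoint longitude = -69.341° + (+89.286°)/2 = -69.341° + 44.643° = -24.698°.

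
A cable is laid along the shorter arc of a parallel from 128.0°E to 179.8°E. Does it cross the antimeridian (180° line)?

Signed shortest Δλ = ((179.8 − 128.0 + 180) mod 360) − 180 = 51.8°.
Going east by 51.8° from +128.0° reaches +179.8° without touching 180°.

No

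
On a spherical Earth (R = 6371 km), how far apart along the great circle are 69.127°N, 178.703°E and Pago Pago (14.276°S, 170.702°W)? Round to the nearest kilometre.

Δλ = -170.702 − 178.703 = -349.405°; wrapped into (−180°, 180°]: 10.595°.
Δφ = -14.276 − 69.127 = -83.403°.
a = sin²(Δφ/2) + cos φ₁ · cos φ₂ · sin²(Δλ/2) = 0.445501.
c = 2·atan2(√a, √(1−a)) = 1.46158 rad → d = 6371·c ≈ 9311.73 km.

9312 km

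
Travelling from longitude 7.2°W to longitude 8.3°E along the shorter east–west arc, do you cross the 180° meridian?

No

Signed shortest Δλ = ((8.3 − -7.2 + 180) mod 360) − 180 = 15.5°.
Going east by 15.5° from -7.2° reaches +8.3° without touching 180°.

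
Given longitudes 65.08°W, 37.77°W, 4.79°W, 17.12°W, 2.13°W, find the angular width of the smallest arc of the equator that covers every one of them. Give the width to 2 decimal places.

Sort the longitudes: -65.08°, -37.77°, -17.12°, -4.79°, -2.13°.
Eastward gaps between consecutive values (wrapping around): 27.31°, 20.65°, 12.33°, 2.66°, 297.05°.
Largest gap = 297.05° ⇒ minimal covering band is its complement: 360° − 297.05° = 62.95°.
Band runs from -65.08° eastward to -2.13°.

62.95°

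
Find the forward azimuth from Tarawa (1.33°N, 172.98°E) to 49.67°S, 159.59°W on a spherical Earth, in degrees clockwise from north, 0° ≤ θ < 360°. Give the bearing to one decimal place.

Δλ = -159.59 − 172.98 = -332.57°; wrapped into (−180°, 180°]: 27.43°.
θ = atan2( sin Δλ · cos φ₂ , cos φ₁ · sin φ₂ − sin φ₁ · cos φ₂ · cos Δλ )
  = atan2(0.29814, -0.77546) = 158.970° → normalised to [0°, 360°): 158.970°.

159.0°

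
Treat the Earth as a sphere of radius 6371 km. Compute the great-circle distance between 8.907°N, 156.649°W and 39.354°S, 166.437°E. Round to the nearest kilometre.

6579 km

Δλ = 166.437 − -156.649 = 323.086°; wrapped into (−180°, 180°]: -36.914°.
Δφ = -39.354 − 8.907 = -48.261°.
a = sin²(Δφ/2) + cos φ₁ · cos φ₂ · sin²(Δλ/2) = 0.243699.
c = 2·atan2(√a, √(1−a)) = 1.03258 rad → d = 6371·c ≈ 6578.59 km.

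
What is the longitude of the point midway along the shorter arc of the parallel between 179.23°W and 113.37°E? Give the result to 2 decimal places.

Signed shortest Δλ from -179.23° to +113.37° is -67.40°.
Midpoint longitude = -179.23° + (-67.40°)/2 = -179.23° − 33.70° = -212.93°.
Normalise into (−180°, 180°]: +147.07°.
(The naïve average (-179.23 + +113.37)/2 = -32.93° is on the wrong side of the globe.)

147.07°E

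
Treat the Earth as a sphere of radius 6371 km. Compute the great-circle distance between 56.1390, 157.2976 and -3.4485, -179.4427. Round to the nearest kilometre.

6955 km

Δλ = -179.4427 − 157.2976 = -336.7403°; wrapped into (−180°, 180°]: 23.2597°.
Δφ = -3.4485 − 56.1390 = -59.5875°.
a = sin²(Δφ/2) + cos φ₁ · cos φ₂ · sin²(Δλ/2) = 0.269491.
c = 2·atan2(√a, √(1−a)) = 1.09165 rad → d = 6371·c ≈ 6954.92 km.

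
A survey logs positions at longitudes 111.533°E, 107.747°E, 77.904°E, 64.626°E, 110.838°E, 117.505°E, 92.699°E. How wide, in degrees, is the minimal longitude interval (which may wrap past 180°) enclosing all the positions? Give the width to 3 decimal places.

52.879°

Sort the longitudes: +64.626°, +77.904°, +92.699°, +107.747°, +110.838°, +111.533°, +117.505°.
Eastward gaps between consecutive values (wrapping around): 13.278°, 14.795°, 15.048°, 3.091°, 0.695°, 5.972°, 307.121°.
Largest gap = 307.121° ⇒ minimal covering band is its complement: 360° − 307.121° = 52.879°.
Band runs from +64.626° eastward to +117.505°.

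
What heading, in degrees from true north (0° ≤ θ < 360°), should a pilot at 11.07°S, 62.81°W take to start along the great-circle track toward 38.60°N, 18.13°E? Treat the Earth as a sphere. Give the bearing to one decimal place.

50.5°

Δλ = 18.13 − -62.81 = 80.94°.
θ = atan2( sin Δλ · cos φ₂ , cos φ₁ · sin φ₂ − sin φ₁ · cos φ₂ · cos Δλ )
  = atan2(0.77177, 0.63590) = 50.513° → normalised to [0°, 360°): 50.513°.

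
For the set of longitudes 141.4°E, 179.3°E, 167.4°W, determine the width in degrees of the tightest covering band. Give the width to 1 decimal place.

51.2°

Sort the longitudes: -167.4°, +141.4°, +179.3°.
Eastward gaps between consecutive values (wrapping around): 308.8°, 37.9°, 13.3°.
Largest gap = 308.8° ⇒ minimal covering band is its complement: 360° − 308.8° = 51.2°.
Band runs from +141.4° eastward to -167.4°, crossing the antimeridian.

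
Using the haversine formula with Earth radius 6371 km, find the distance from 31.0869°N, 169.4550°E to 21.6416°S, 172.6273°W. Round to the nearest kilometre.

Δλ = -172.6273 − 169.4550 = -342.0823°; wrapped into (−180°, 180°]: 17.9177°.
Δφ = -21.6416 − 31.0869 = -52.7285°.
a = sin²(Δφ/2) + cos φ₁ · cos φ₂ · sin²(Δλ/2) = 0.216507.
c = 2·atan2(√a, √(1−a)) = 0.96795 rad → d = 6371·c ≈ 6166.84 km.

6167 km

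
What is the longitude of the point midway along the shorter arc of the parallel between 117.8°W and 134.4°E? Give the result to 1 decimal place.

Signed shortest Δλ from -117.8° to +134.4° is -107.8°.
Midpoint longitude = -117.8° + (-107.8°)/2 = -117.8° − 53.9° = -171.7°.
(The naïve average (-117.8 + +134.4)/2 = 8.3° is on the wrong side of the globe.)

171.7°W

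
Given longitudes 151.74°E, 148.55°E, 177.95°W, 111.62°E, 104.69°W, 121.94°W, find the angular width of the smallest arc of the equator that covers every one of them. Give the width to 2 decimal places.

Sort the longitudes: -177.95°, -121.94°, -104.69°, +111.62°, +148.55°, +151.74°.
Eastward gaps between consecutive values (wrapping around): 56.01°, 17.25°, 216.31°, 36.93°, 3.19°, 30.31°.
Largest gap = 216.31° ⇒ minimal covering band is its complement: 360° − 216.31° = 143.69°.
Band runs from +111.62° eastward to -104.69°, crossing the antimeridian.

143.69°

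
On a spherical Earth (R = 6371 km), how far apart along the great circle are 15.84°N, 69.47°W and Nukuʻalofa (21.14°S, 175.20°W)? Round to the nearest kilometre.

Δλ = -175.20 − -69.47 = -105.73°.
Δφ = -21.14 − 15.84 = -36.98°.
a = sin²(Δφ/2) + cos φ₁ · cos φ₂ · sin²(Δλ/2) = 0.670849.
c = 2·atan2(√a, √(1−a)) = 1.91952 rad → d = 6371·c ≈ 12229.26 km.

12229 km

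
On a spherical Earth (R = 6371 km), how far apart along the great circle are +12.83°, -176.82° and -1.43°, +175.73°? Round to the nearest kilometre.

Δλ = 175.73 − -176.82 = 352.55°; wrapped into (−180°, 180°]: -7.45°.
Δφ = -1.43 − 12.83 = -14.26°.
a = sin²(Δφ/2) + cos φ₁ · cos φ₂ · sin²(Δλ/2) = 0.019520.
c = 2·atan2(√a, √(1−a)) = 0.28035 rad → d = 6371·c ≈ 1786.09 km.

1786 km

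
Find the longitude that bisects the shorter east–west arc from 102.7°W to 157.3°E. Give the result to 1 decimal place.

152.7°W

Signed shortest Δλ from -102.7° to +157.3° is -100.0°.
Midpoint longitude = -102.7° + (-100.0°)/2 = -102.7° − 50.0° = -152.7°.
(The naïve average (-102.7 + +157.3)/2 = 27.3° is on the wrong side of the globe.)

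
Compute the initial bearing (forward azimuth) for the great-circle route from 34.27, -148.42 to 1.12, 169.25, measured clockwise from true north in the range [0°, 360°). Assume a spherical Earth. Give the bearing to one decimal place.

239.3°

Δλ = 169.25 − -148.42 = 317.67°; wrapped into (−180°, 180°]: -42.33°.
θ = atan2( sin Δλ · cos φ₂ , cos φ₁ · sin φ₂ − sin φ₁ · cos φ₂ · cos Δλ )
  = atan2(-0.67327, -0.40005) = -120.718° → normalised to [0°, 360°): 239.282°.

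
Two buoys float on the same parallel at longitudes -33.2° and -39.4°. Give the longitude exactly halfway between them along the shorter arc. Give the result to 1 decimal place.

-36.3°

Signed shortest Δλ from -33.2° to -39.4° is -6.2°.
Midpoint longitude = -33.2° + (-6.2°)/2 = -33.2° − 3.1° = -36.3°.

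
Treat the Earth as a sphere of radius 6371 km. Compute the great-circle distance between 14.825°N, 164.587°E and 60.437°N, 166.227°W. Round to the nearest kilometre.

5592 km

Δλ = -166.227 − 164.587 = -330.814°; wrapped into (−180°, 180°]: 29.186°.
Δφ = 60.437 − 14.825 = 45.612°.
a = sin²(Δφ/2) + cos φ₁ · cos φ₂ · sin²(Δλ/2) = 0.180520.
c = 2·atan2(√a, √(1−a)) = 0.87765 rad → d = 6371·c ≈ 5591.51 km.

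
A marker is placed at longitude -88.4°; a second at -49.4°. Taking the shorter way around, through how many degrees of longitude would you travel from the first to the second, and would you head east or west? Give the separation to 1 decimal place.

39.0° east

Raw difference: -49.4 − -88.4 = 39.0°.
Normalise into (−180°, 180°]: 39.0° stays 39.0°.
Positive ⇒ the second point lies to the east; separation 39.0°.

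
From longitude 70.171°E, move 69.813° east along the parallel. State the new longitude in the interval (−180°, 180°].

139.984°E

Start at +70.171°; shift +69.813° → +139.984°.
+139.984° already lies in (−180°, 180°].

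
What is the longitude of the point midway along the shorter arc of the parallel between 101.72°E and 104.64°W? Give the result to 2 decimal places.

178.54°E

Signed shortest Δλ from +101.72° to -104.64° is +153.64°.
Midpoint longitude = +101.72° + (+153.64°)/2 = +101.72° + 76.82° = +178.54°.
(The naïve average (+101.72 + -104.64)/2 = -1.46° is on the wrong side of the globe.)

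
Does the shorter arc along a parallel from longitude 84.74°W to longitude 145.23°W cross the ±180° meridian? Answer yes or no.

No

Signed shortest Δλ = ((-145.23 − -84.74 + 180) mod 360) − 180 = -60.49°.
Going west by 60.49° from -84.74° reaches -145.23° without touching 180°.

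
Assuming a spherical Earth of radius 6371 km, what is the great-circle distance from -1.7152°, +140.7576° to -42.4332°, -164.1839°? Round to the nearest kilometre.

7086 km

Δλ = -164.1839 − 140.7576 = -304.9415°; wrapped into (−180°, 180°]: 55.0585°.
Δφ = -42.4332 − -1.7152 = -40.7180°.
a = sin²(Δφ/2) + cos φ₁ · cos φ₂ · sin²(Δλ/2) = 0.278637.
c = 2·atan2(√a, √(1−a)) = 1.11216 rad → d = 6371·c ≈ 7085.58 km.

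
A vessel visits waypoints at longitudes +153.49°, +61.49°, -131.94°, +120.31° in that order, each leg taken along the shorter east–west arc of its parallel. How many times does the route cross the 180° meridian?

2

Leg 1: +153.49° → +61.49°, shortest Δλ = -92.0° (west) — does not cross 180°.
Leg 2: +61.49° → -131.94°, shortest Δλ = 166.57° (east) — crosses 180°.
Leg 3: -131.94° → +120.31°, shortest Δλ = -107.75° (west) — crosses 180°.
Total crossings: 2.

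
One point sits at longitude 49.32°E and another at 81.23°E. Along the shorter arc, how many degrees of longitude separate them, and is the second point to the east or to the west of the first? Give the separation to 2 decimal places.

Raw difference: 81.23 − 49.32 = 31.91°.
Normalise into (−180°, 180°]: 31.91° stays 31.91°.
Positive ⇒ the second point lies to the east; separation 31.91°.

31.91° east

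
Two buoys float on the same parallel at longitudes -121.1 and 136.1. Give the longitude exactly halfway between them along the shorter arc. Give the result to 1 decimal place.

Signed shortest Δλ from -121.1° to +136.1° is -102.8°.
Midpoint longitude = -121.1° + (-102.8°)/2 = -121.1° − 51.4° = -172.5°.
(The naïve average (-121.1 + +136.1)/2 = 7.5° is on the wrong side of the globe.)

-172.5°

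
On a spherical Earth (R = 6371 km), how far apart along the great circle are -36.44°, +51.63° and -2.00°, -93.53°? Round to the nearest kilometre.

14425 km

Δλ = -93.53 − 51.63 = -145.16°.
Δφ = -2.00 − -36.44 = 34.44°.
a = sin²(Δφ/2) + cos φ₁ · cos φ₂ · sin²(Δλ/2) = 0.819573.
c = 2·atan2(√a, √(1−a)) = 2.26418 rad → d = 6371·c ≈ 14425.11 km.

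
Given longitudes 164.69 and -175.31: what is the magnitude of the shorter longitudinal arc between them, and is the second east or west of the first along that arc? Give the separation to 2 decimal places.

Raw difference: -175.31 − 164.69 = -340.0°.
Normalise into (−180°, 180°]: -340.0° + 360° = 20.0°.
Positive ⇒ the second point lies to the east; separation 20.00°.

20.00° east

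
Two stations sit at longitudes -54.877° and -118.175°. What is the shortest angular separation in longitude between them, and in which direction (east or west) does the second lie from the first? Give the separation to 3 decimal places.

Raw difference: -118.175 − -54.877 = -63.298°.
Normalise into (−180°, 180°]: -63.298° stays -63.298°.
Negative ⇒ the second point lies to the west; separation 63.298°.

63.298° west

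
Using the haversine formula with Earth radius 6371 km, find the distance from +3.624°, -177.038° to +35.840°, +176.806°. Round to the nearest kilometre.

Δλ = 176.806 − -177.038 = 353.844°; wrapped into (−180°, 180°]: -6.156°.
Δφ = 35.840 − 3.624 = 32.216°.
a = sin²(Δφ/2) + cos φ₁ · cos φ₂ · sin²(Δλ/2) = 0.079310.
c = 2·atan2(√a, √(1−a)) = 0.57097 rad → d = 6371·c ≈ 3637.63 km.

3638 km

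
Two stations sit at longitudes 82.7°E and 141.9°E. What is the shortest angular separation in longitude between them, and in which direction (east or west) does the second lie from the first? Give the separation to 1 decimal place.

59.2° east

Raw difference: 141.9 − 82.7 = 59.2°.
Normalise into (−180°, 180°]: 59.2° stays 59.2°.
Positive ⇒ the second point lies to the east; separation 59.2°.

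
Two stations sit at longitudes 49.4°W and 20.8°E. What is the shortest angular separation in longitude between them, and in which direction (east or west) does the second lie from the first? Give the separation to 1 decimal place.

Raw difference: 20.8 − -49.4 = 70.2°.
Normalise into (−180°, 180°]: 70.2° stays 70.2°.
Positive ⇒ the second point lies to the east; separation 70.2°.

70.2° east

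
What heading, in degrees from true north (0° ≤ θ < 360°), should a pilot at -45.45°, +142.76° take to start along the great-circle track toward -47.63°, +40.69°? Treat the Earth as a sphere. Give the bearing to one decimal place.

226.8°

Δλ = 40.69 − 142.76 = -102.07°.
θ = atan2( sin Δλ · cos φ₂ , cos φ₁ · sin φ₂ − sin φ₁ · cos φ₂ · cos Δλ )
  = atan2(-0.65902, -0.61872) = -133.194° → normalised to [0°, 360°): 226.806°.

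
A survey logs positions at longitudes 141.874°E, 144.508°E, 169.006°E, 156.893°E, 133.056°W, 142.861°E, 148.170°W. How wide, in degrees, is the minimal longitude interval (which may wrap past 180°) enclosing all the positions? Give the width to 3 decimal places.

Sort the longitudes: -148.170°, -133.056°, +141.874°, +142.861°, +144.508°, +156.893°, +169.006°.
Eastward gaps between consecutive values (wrapping around): 15.114°, 274.930°, 0.987°, 1.647°, 12.385°, 12.113°, 42.824°.
Largest gap = 274.930° ⇒ minimal covering band is its complement: 360° − 274.930° = 85.070°.
Band runs from +141.874° eastward to -133.056°, crossing the antimeridian.

85.070°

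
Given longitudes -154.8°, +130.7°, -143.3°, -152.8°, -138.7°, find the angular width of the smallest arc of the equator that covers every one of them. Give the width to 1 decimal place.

90.6°

Sort the longitudes: -154.8°, -152.8°, -143.3°, -138.7°, +130.7°.
Eastward gaps between consecutive values (wrapping around): 2.0°, 9.5°, 4.6°, 269.4°, 74.5°.
Largest gap = 269.4° ⇒ minimal covering band is its complement: 360° − 269.4° = 90.6°.
Band runs from +130.7° eastward to -138.7°, crossing the antimeridian.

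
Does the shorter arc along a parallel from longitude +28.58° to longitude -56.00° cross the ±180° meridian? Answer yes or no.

No

Signed shortest Δλ = ((-56.00 − 28.58 + 180) mod 360) − 180 = -84.58°.
Going west by 84.58° from +28.58° reaches -56.00° without touching 180°.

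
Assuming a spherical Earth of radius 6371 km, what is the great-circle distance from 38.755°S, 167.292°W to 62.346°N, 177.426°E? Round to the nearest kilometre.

Δλ = 177.426 − -167.292 = 344.718°; wrapped into (−180°, 180°]: -15.282°.
Δφ = 62.346 − -38.755 = 101.101°.
a = sin²(Δφ/2) + cos φ₁ · cos φ₂ · sin²(Δλ/2) = 0.602669.
c = 2·atan2(√a, √(1−a)) = 1.77760 rad → d = 6371·c ≈ 11325.12 km.

11325 km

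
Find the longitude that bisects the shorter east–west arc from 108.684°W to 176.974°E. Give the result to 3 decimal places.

Signed shortest Δλ from -108.684° to +176.974° is -74.342°.
Midpoint longitude = -108.684° + (-74.342°)/2 = -108.684° − 37.171° = -145.855°.
(The naïve average (-108.684 + +176.974)/2 = 34.145° is on the wrong side of the globe.)

145.855°W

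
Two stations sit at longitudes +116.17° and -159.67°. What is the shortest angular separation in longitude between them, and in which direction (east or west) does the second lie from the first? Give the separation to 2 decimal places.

Raw difference: -159.67 − 116.17 = -275.84°.
Normalise into (−180°, 180°]: -275.84° + 360° = 84.16°.
Positive ⇒ the second point lies to the east; separation 84.16°.

84.16° east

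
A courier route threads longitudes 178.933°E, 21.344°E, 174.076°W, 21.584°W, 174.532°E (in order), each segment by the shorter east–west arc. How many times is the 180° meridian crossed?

2

Leg 1: +178.933° → +21.344°, shortest Δλ = -157.589° (west) — does not cross 180°.
Leg 2: +21.344° → -174.076°, shortest Δλ = 164.58° (east) — crosses 180°.
Leg 3: -174.076° → -21.584°, shortest Δλ = 152.492° (east) — does not cross 180°.
Leg 4: -21.584° → +174.532°, shortest Δλ = -163.884° (west) — crosses 180°.
Total crossings: 2.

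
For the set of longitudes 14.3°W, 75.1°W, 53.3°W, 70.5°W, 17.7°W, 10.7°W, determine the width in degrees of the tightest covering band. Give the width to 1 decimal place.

64.4°

Sort the longitudes: -75.1°, -70.5°, -53.3°, -17.7°, -14.3°, -10.7°.
Eastward gaps between consecutive values (wrapping around): 4.6°, 17.2°, 35.6°, 3.4°, 3.6°, 295.6°.
Largest gap = 295.6° ⇒ minimal covering band is its complement: 360° − 295.6° = 64.4°.
Band runs from -75.1° eastward to -10.7°.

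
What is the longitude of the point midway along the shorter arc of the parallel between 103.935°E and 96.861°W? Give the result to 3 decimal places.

176.463°W

Signed shortest Δλ from +103.935° to -96.861° is +159.204°.
Midpoint longitude = +103.935° + (+159.204°)/2 = +103.935° + 79.602° = +183.537°.
Normalise into (−180°, 180°]: -176.463°.
(The naïve average (+103.935 + -96.861)/2 = 3.537° is on the wrong side of the globe.)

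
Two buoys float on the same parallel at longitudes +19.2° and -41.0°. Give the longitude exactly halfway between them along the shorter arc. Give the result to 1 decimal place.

Signed shortest Δλ from +19.2° to -41.0° is -60.2°.
Midpoint longitude = +19.2° + (-60.2°)/2 = +19.2° − 30.1° = -10.9°.

-10.9°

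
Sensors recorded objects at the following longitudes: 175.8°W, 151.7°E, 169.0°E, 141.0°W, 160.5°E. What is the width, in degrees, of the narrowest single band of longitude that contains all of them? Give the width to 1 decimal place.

Sort the longitudes: -175.8°, -141.0°, +151.7°, +160.5°, +169.0°.
Eastward gaps between consecutive values (wrapping around): 34.8°, 292.7°, 8.8°, 8.5°, 15.2°.
Largest gap = 292.7° ⇒ minimal covering band is its complement: 360° − 292.7° = 67.3°.
Band runs from +151.7° eastward to -141.0°, crossing the antimeridian.

67.3°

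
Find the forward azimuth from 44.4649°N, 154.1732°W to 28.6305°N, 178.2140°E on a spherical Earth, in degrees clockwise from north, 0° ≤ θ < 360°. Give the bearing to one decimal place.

Δλ = 178.2140 − -154.1732 = 332.3872°; wrapped into (−180°, 180°]: -27.6128°.
θ = atan2( sin Δλ · cos φ₂ , cos φ₁ · sin φ₂ − sin φ₁ · cos φ₂ · cos Δλ )
  = atan2(-0.40682, -0.20283) = -116.500° → normalised to [0°, 360°): 243.500°.

243.5°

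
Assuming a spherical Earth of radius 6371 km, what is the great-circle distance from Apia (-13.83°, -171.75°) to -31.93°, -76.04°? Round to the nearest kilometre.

Δλ = -76.04 − -171.75 = 95.71°.
Δφ = -31.93 − -13.83 = -18.10°.
a = sin²(Δφ/2) + cos φ₁ · cos φ₂ · sin²(Δλ/2) = 0.477783.
c = 2·atan2(√a, √(1−a)) = 1.52635 rad → d = 6371·c ≈ 9724.36 km.

9724 km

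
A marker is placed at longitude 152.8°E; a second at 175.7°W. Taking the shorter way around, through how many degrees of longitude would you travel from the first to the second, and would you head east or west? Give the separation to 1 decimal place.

Raw difference: -175.7 − 152.8 = -328.5°.
Normalise into (−180°, 180°]: -328.5° + 360° = 31.5°.
Positive ⇒ the second point lies to the east; separation 31.5°.

31.5° east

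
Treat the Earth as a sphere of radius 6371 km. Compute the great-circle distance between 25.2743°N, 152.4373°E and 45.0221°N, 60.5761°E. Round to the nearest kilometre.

Δλ = 60.5761 − 152.4373 = -91.8612°.
Δφ = 45.0221 − 25.2743 = 19.7478°.
a = sin²(Δφ/2) + cos φ₁ · cos φ₂ · sin²(Δλ/2) = 0.359371.
c = 2·atan2(√a, √(1−a)) = 1.28569 rad → d = 6371·c ≈ 8191.14 km.

8191 km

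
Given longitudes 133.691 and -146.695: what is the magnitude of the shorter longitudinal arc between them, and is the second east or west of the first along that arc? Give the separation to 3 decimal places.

Raw difference: -146.695 − 133.691 = -280.386°.
Normalise into (−180°, 180°]: -280.386° + 360° = 79.614°.
Positive ⇒ the second point lies to the east; separation 79.614°.

79.614° east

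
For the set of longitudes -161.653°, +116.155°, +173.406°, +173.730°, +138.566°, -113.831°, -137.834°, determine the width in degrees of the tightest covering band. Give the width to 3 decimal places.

130.014°

Sort the longitudes: -161.653°, -137.834°, -113.831°, +116.155°, +138.566°, +173.406°, +173.730°.
Eastward gaps between consecutive values (wrapping around): 23.819°, 24.003°, 229.986°, 22.411°, 34.840°, 0.324°, 24.617°.
Largest gap = 229.986° ⇒ minimal covering band is its complement: 360° − 229.986° = 130.014°.
Band runs from +116.155° eastward to -113.831°, crossing the antimeridian.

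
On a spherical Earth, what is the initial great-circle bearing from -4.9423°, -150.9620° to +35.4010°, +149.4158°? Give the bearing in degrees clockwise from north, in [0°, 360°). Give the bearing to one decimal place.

311.1°

Δλ = 149.4158 − -150.9620 = 300.3778°; wrapped into (−180°, 180°]: -59.6222°.
θ = atan2( sin Δλ · cos φ₂ , cos φ₁ · sin φ₂ − sin φ₁ · cos φ₂ · cos Δλ )
  = atan2(-0.70321, 0.61265) = -48.937° → normalised to [0°, 360°): 311.063°.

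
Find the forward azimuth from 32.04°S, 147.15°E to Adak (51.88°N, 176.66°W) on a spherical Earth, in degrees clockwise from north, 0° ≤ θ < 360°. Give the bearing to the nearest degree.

21°

Δλ = -176.66 − 147.15 = -323.81°; wrapped into (−180°, 180°]: 36.19°.
θ = atan2( sin Δλ · cos φ₂ , cos φ₁ · sin φ₂ − sin φ₁ · cos φ₂ · cos Δλ )
  = atan2(0.36450, 0.93119) = 21.377° → normalised to [0°, 360°): 21.377°.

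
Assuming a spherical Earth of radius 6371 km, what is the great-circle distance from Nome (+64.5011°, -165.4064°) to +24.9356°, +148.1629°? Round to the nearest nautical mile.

Δλ = 148.1629 − -165.4064 = 313.5693°; wrapped into (−180°, 180°]: -46.4307°.
Δφ = 24.9356 − 64.5011 = -39.5655°.
a = sin²(Δφ/2) + cos φ₁ · cos φ₂ · sin²(Δλ/2) = 0.175208.
c = 2·atan2(√a, √(1−a)) = 0.86376 rad → d = 6371·c ≈ 5503.01 km ≈ 2971.39 nmi.

2971 nmi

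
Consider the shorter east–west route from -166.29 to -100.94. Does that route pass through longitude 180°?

No

Signed shortest Δλ = ((-100.94 − -166.29 + 180) mod 360) − 180 = 65.35°.
Going east by 65.35° from -166.29° reaches -100.94° without touching 180°.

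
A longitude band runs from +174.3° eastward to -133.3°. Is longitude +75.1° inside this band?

Band width going east from +174.3° to -133.3°: ((-133.3 − 174.3) mod 360) = 52.4°.
Offset of +75.1° east of the west edge: ((75.1 − 174.3) mod 360) = 260.8°.
260.8° > 52.4° ⇒ outside.

No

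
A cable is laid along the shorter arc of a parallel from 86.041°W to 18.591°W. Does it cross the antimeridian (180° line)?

No

Signed shortest Δλ = ((-18.591 − -86.041 + 180) mod 360) − 180 = 67.45°.
Going east by 67.45° from -86.041° reaches -18.591° without touching 180°.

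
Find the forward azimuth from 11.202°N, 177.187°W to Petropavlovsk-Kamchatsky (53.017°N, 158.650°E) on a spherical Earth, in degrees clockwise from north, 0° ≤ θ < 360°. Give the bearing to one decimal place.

340.0°

Δλ = 158.650 − -177.187 = 335.837°; wrapped into (−180°, 180°]: -24.163°.
θ = atan2( sin Δλ · cos φ₂ , cos φ₁ · sin φ₂ − sin φ₁ · cos φ₂ · cos Δλ )
  = atan2(-0.24625, 0.67697) = -19.989° → normalised to [0°, 360°): 340.011°.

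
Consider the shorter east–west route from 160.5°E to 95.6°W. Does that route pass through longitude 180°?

Yes

Naïve |-95.6 − 160.5| = 256.1° > 180°, so the shorter arc goes the other way round — across 180°.
Signed shortest Δλ = ((-95.6 − 160.5 + 180) mod 360) − 180 = 103.9°.
Going east by 103.9° from +160.5° passes through 180° before reaching -95.6°.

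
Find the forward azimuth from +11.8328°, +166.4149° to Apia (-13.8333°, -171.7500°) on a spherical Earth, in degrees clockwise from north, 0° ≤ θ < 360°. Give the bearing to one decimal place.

139.2°

Δλ = -171.7500 − 166.4149 = -338.1649°; wrapped into (−180°, 180°]: 21.8351°.
θ = atan2( sin Δλ · cos φ₂ , cos φ₁ · sin φ₂ − sin φ₁ · cos φ₂ · cos Δλ )
  = atan2(0.36115, -0.41884) = 139.230° → normalised to [0°, 360°): 139.230°.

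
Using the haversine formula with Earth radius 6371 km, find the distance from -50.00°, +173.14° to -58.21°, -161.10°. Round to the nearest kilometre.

Δλ = -161.10 − 173.14 = -334.24°; wrapped into (−180°, 180°]: 25.76°.
Δφ = -58.21 − -50.00 = -8.21°.
a = sin²(Δφ/2) + cos φ₁ · cos φ₂ · sin²(Δλ/2) = 0.021950.
c = 2·atan2(√a, √(1−a)) = 0.29741 rad → d = 6371·c ≈ 1894.78 km.

1895 km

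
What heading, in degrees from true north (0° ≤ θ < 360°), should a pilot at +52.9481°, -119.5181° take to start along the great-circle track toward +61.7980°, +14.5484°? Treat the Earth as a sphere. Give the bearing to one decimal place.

Δλ = 14.5484 − -119.5181 = 134.0665°.
θ = atan2( sin Δλ · cos φ₂ , cos φ₁ · sin φ₂ − sin φ₁ · cos φ₂ · cos Δλ )
  = atan2(0.33957, 0.79332) = 23.172° → normalised to [0°, 360°): 23.172°.

23.2°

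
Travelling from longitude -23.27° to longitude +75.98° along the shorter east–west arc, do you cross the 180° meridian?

Signed shortest Δλ = ((75.98 − -23.27 + 180) mod 360) − 180 = 99.25°.
Going east by 99.25° from -23.27° reaches +75.98° without touching 180°.

No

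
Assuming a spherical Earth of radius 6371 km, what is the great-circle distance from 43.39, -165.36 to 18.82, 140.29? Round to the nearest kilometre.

Δλ = 140.29 − -165.36 = 305.65°; wrapped into (−180°, 180°]: -54.35°.
Δφ = 18.82 − 43.39 = -24.57°.
a = sin²(Δφ/2) + cos φ₁ · cos φ₂ · sin²(Δλ/2) = 0.188746.
c = 2·atan2(√a, √(1−a)) = 0.89885 rad → d = 6371·c ≈ 5726.59 km.

5727 km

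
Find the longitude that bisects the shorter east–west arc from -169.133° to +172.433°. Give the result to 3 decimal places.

Signed shortest Δλ from -169.133° to +172.433° is -18.434°.
Midpoint longitude = -169.133° + (-18.434°)/2 = -169.133° − 9.217° = -178.350°.
(The naïve average (-169.133 + +172.433)/2 = 1.65° is on the wrong side of the globe.)

-178.350°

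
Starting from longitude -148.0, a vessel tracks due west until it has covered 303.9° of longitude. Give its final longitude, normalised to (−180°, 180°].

-91.9°

Start at -148.0°; shift −303.9° → -451.9°.
-451.9° lies outside (−180°, 180°]; add 360° → -91.9°.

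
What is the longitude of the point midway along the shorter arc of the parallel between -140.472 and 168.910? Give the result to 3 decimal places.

Signed shortest Δλ from -140.472° to +168.910° is -50.618°.
Midpoint longitude = -140.472° + (-50.618°)/2 = -140.472° − 25.309° = -165.781°.
(The naïve average (-140.472 + +168.910)/2 = 14.219° is on the wrong side of the globe.)

-165.781°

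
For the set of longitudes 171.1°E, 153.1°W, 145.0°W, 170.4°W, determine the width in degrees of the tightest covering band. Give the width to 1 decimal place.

43.9°

Sort the longitudes: -170.4°, -153.1°, -145.0°, +171.1°.
Eastward gaps between consecutive values (wrapping around): 17.3°, 8.1°, 316.1°, 18.5°.
Largest gap = 316.1° ⇒ minimal covering band is its complement: 360° − 316.1° = 43.9°.
Band runs from +171.1° eastward to -145.0°, crossing the antimeridian.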